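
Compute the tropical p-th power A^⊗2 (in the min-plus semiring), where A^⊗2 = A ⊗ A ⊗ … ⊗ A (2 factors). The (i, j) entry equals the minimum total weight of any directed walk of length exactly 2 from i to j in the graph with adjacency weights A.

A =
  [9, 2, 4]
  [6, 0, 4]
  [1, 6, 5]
A^⊗2 =
  [5, 2, 6]
  [5, 0, 4]
  [6, 3, 5]

Each entry (A^⊗2)_ij equals the minimum over all length-2 walks i = v_0 → v_1 → … → v_2 = j of Σ_t A[v_t][v_{t+1}]. For example, for (i, j) = (0, 2) we minimise over 3 possible intermediate vertex sequences; the minimum is 6, attained along the walk 0 → 1 → 2.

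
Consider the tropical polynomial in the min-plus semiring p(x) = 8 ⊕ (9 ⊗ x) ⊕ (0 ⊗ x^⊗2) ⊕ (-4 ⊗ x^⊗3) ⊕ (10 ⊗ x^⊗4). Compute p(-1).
p(-1) = -7

A tropical monomial a ⊗ x^⊗i evaluates to a + i · x. Evaluating each term at x = -1:
  Term 0 contributes 8 + 0 · -1 = 8
  Term 1 contributes 9 + 1 · -1 = 8
  Term 2 contributes 0 + 2 · -1 = -2
  Term 3 contributes -4 + 3 · -1 = -7
  Term 4 contributes 10 + 4 · -1 = 6
p(-1) = ⊕ of these = min[8, 8, -2, -7, 6] = -7.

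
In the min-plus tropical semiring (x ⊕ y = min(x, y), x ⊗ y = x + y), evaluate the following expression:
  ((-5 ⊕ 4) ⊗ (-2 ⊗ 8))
((-5 ⊕ 4) ⊗ (-2 ⊗ 8)) = 1

Expand innermost to outermost. Recall ⊕ takes the minimum of its arguments and ⊗ takes their sum. Working out the expression ((-5 ⊕ 4) ⊗ (-2 ⊗ 8)) gives 1.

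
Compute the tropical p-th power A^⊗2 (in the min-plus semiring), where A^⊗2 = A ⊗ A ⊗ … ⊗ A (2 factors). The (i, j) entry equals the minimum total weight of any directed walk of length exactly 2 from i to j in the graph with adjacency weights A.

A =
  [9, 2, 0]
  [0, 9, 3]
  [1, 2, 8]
A^⊗2 =
  [1, 2, 5]
  [4, 2, 0]
  [2, 3, 1]

Each entry (A^⊗2)_ij equals the minimum over all length-2 walks i = v_0 → v_1 → … → v_2 = j of Σ_t A[v_t][v_{t+1}]. For example, for (i, j) = (0, 2) we minimise over 3 possible intermediate vertex sequences; the minimum is 5, attained along the walk 0 → 1 → 2.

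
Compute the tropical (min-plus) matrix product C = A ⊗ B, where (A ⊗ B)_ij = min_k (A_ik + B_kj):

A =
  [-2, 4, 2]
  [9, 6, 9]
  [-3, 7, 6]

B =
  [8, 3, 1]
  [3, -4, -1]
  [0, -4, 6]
A ⊗ B =
  [2, -2, -1]
  [9, 2, 5]
  [5, 0, -2]

Apply the min-plus product entry-by-entry:
  C[0][0] = min over k of (A[0][0] + B[0][0] = -2 + 8 = 6, A[0][1] + B[1][0] = 4 + 3 = 7, A[0][2] + B[2][0] = 2 + 0 = 2) = 2 (attained at k = 2)
  C[0][1] = min over k of (A[0][0] + B[0][1] = -2 + 3 = 1, A[0][1] + B[1][1] = 4 + -4 = 0, A[0][2] + B[2][1] = 2 + -4 = -2) = -2 (attained at k = 2)
  C[0][2] = min over k of (A[0][0] + B[0][2] = -2 + 1 = -1, A[0][1] + B[1][2] = 4 + -1 = 3, A[0][2] + B[2][2] = 2 + 6 = 8) = -1 (attained at k = 0)
  C[1][0] = min over k of (A[1][0] + B[0][0] = 9 + 8 = 17, A[1][1] + B[1][0] = 6 + 3 = 9, A[1][2] + B[2][0] = 9 + 0 = 9) = 9 (attained at k = 1)
  C[1][1] = min over k of (A[1][0] + B[0][1] = 9 + 3 = 12, A[1][1] + B[1][1] = 6 + -4 = 2, A[1][2] + B[2][1] = 9 + -4 = 5) = 2 (attained at k = 1)
  C[1][2] = min over k of (A[1][0] + B[0][2] = 9 + 1 = 10, A[1][1] + B[1][2] = 6 + -1 = 5, A[1][2] + B[2][2] = 9 + 6 = 15) = 5 (attained at k = 1)
  C[2][0] = min over k of (A[2][0] + B[0][0] = -3 + 8 = 5, A[2][1] + B[1][0] = 7 + 3 = 10, A[2][2] + B[2][0] = 6 + 0 = 6) = 5 (attained at k = 0)
  C[2][1] = min over k of (A[2][0] + B[0][1] = -3 + 3 = 0, A[2][1] + B[1][1] = 7 + -4 = 3, A[2][2] + B[2][1] = 6 + -4 = 2) = 0 (attained at k = 0)
  C[2][2] = min over k of (A[2][0] + B[0][2] = -3 + 1 = -2, A[2][1] + B[1][2] = 7 + -1 = 6, A[2][2] + B[2][2] = 6 + 6 = 12) = -2 (attained at k = 0)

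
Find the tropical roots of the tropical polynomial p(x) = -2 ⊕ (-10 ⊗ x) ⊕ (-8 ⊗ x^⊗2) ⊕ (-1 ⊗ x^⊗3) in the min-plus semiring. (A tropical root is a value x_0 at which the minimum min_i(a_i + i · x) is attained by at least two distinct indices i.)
Roots: {-7, -2, 8}

Each tropical root is a break point of the lower envelope of the lines y = a_i + i · x (there are 4 lines, with slopes 0, 1, ..., 3). Only the lines that attain the minimum somewhere contribute to roots; other lines are dominated. Here the surviving (envelope) indices are i = 3, i = 2, i = 1, i = 0.
Intersections between consecutive envelope lines give the roots: for adjacent envelope indices i < j the intersection is x = (a_i − a_j) / (j − i). Reading off the sorted break points: {-7, -2, 8}.
Verification: at each break x_0, at least two indices attain the minimum of min_i(a_i + i · x_0).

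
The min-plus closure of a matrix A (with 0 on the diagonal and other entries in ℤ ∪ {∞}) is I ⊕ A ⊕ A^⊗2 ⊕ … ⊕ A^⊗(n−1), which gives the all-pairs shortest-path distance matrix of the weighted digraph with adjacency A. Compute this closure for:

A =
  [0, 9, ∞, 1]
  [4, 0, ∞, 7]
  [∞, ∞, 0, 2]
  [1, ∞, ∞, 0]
Closure =
  [0, 9, ∞, 1]
  [4, 0, ∞, 5]
  [3, 12, 0, 2]
  [1, 10, ∞, 0]

This is the Floyd-Warshall all-pairs shortest-path computation. For each intermediate vertex k = 0, 1, …, 3, update dist[i][j] ← min(dist[i][j], dist[i][k] + dist[k][j]). The final matrix gives, for each (i, j), the minimum total weight of any directed path from i to j (possibly empty when i = j).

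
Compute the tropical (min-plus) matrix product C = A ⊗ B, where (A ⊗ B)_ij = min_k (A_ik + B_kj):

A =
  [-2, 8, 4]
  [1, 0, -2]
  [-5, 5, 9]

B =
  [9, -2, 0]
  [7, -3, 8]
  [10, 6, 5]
A ⊗ B =
  [7, -4, -2]
  [7, -3, 1]
  [4, -7, -5]

Apply the min-plus product entry-by-entry:
  C[0][0] = min over k of (A[0][0] + B[0][0] = -2 + 9 = 7, A[0][1] + B[1][0] = 8 + 7 = 15, A[0][2] + B[2][0] = 4 + 10 = 14) = 7 (attained at k = 0)
  C[0][1] = min over k of (A[0][0] + B[0][1] = -2 + -2 = -4, A[0][1] + B[1][1] = 8 + -3 = 5, A[0][2] + B[2][1] = 4 + 6 = 10) = -4 (attained at k = 0)
  C[0][2] = min over k of (A[0][0] + B[0][2] = -2 + 0 = -2, A[0][1] + B[1][2] = 8 + 8 = 16, A[0][2] + B[2][2] = 4 + 5 = 9) = -2 (attained at k = 0)
  C[1][0] = min over k of (A[1][0] + B[0][0] = 1 + 9 = 10, A[1][1] + B[1][0] = 0 + 7 = 7, A[1][2] + B[2][0] = -2 + 10 = 8) = 7 (attained at k = 1)
  C[1][1] = min over k of (A[1][0] + B[0][1] = 1 + -2 = -1, A[1][1] + B[1][1] = 0 + -3 = -3, A[1][2] + B[2][1] = -2 + 6 = 4) = -3 (attained at k = 1)
  C[1][2] = min over k of (A[1][0] + B[0][2] = 1 + 0 = 1, A[1][1] + B[1][2] = 0 + 8 = 8, A[1][2] + B[2][2] = -2 + 5 = 3) = 1 (attained at k = 0)
  C[2][0] = min over k of (A[2][0] + B[0][0] = -5 + 9 = 4, A[2][1] + B[1][0] = 5 + 7 = 12, A[2][2] + B[2][0] = 9 + 10 = 19) = 4 (attained at k = 0)
  C[2][1] = min over k of (A[2][0] + B[0][1] = -5 + -2 = -7, A[2][1] + B[1][1] = 5 + -3 = 2, A[2][2] + B[2][1] = 9 + 6 = 15) = -7 (attained at k = 0)
  C[2][2] = min over k of (A[2][0] + B[0][2] = -5 + 0 = -5, A[2][1] + B[1][2] = 5 + 8 = 13, A[2][2] + B[2][2] = 9 + 5 = 14) = -5 (attained at k = 0)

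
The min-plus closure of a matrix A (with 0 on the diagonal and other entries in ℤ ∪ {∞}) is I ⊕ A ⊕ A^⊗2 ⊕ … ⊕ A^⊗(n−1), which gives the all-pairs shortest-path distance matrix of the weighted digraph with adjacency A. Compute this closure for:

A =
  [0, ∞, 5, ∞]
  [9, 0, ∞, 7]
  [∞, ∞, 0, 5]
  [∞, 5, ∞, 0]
Closure =
  [0, 15, 5, 10]
  [9, 0, 14, 7]
  [19, 10, 0, 5]
  [14, 5, 19, 0]

This is the Floyd-Warshall all-pairs shortest-path computation. For each intermediate vertex k = 0, 1, …, 3, update dist[i][j] ← min(dist[i][j], dist[i][k] + dist[k][j]). The final matrix gives, for each (i, j), the minimum total weight of any directed path from i to j (possibly empty when i = j).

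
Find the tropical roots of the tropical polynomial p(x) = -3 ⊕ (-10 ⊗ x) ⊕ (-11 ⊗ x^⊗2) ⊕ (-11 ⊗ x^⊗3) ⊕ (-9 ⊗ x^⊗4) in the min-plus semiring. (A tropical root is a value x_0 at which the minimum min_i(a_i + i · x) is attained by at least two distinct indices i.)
Roots: {-2, 0, 1, 7}

Each tropical root is a break point of the lower envelope of the lines y = a_i + i · x (there are 5 lines, with slopes 0, 1, ..., 4). Only the lines that attain the minimum somewhere contribute to roots; other lines are dominated. Here the surviving (envelope) indices are i = 4, i = 3, i = 2, i = 1, i = 0.
Intersections between consecutive envelope lines give the roots: for adjacent envelope indices i < j the intersection is x = (a_i − a_j) / (j − i). Reading off the sorted break points: {-2, 0, 1, 7}.
Verification: at each break x_0, at least two indices attain the minimum of min_i(a_i + i · x_0).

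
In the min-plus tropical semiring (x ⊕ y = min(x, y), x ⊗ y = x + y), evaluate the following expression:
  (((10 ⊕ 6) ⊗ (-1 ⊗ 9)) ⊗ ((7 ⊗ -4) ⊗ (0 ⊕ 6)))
(((10 ⊕ 6) ⊗ (-1 ⊗ 9)) ⊗ ((7 ⊗ -4) ⊗ (0 ⊕ 6))) = 17

Expand innermost to outermost. Recall ⊕ takes the minimum of its arguments and ⊗ takes their sum. Working out the expression (((10 ⊕ 6) ⊗ (-1 ⊗ 9)) ⊗ ((7 ⊗ -4) ⊗ (0 ⊕ 6))) gives 17.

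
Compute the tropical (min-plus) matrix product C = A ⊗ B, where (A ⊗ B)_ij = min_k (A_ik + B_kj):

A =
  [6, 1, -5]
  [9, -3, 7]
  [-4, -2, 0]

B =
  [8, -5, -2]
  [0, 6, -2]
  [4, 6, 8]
A ⊗ B =
  [-1, 1, -1]
  [-3, 3, -5]
  [-2, -9, -6]

Apply the min-plus product entry-by-entry:
  C[0][0] = min over k of (A[0][0] + B[0][0] = 6 + 8 = 14, A[0][1] + B[1][0] = 1 + 0 = 1, A[0][2] + B[2][0] = -5 + 4 = -1) = -1 (attained at k = 2)
  C[0][1] = min over k of (A[0][0] + B[0][1] = 6 + -5 = 1, A[0][1] + B[1][1] = 1 + 6 = 7, A[0][2] + B[2][1] = -5 + 6 = 1) = 1 (attained at k = 0)
  C[0][2] = min over k of (A[0][0] + B[0][2] = 6 + -2 = 4, A[0][1] + B[1][2] = 1 + -2 = -1, A[0][2] + B[2][2] = -5 + 8 = 3) = -1 (attained at k = 1)
  C[1][0] = min over k of (A[1][0] + B[0][0] = 9 + 8 = 17, A[1][1] + B[1][0] = -3 + 0 = -3, A[1][2] + B[2][0] = 7 + 4 = 11) = -3 (attained at k = 1)
  C[1][1] = min over k of (A[1][0] + B[0][1] = 9 + -5 = 4, A[1][1] + B[1][1] = -3 + 6 = 3, A[1][2] + B[2][1] = 7 + 6 = 13) = 3 (attained at k = 1)
  C[1][2] = min over k of (A[1][0] + B[0][2] = 9 + -2 = 7, A[1][1] + B[1][2] = -3 + -2 = -5, A[1][2] + B[2][2] = 7 + 8 = 15) = -5 (attained at k = 1)
  C[2][0] = min over k of (A[2][0] + B[0][0] = -4 + 8 = 4, A[2][1] + B[1][0] = -2 + 0 = -2, A[2][2] + B[2][0] = 0 + 4 = 4) = -2 (attained at k = 1)
  C[2][1] = min over k of (A[2][0] + B[0][1] = -4 + -5 = -9, A[2][1] + B[1][1] = -2 + 6 = 4, A[2][2] + B[2][1] = 0 + 6 = 6) = -9 (attained at k = 0)
  C[2][2] = min over k of (A[2][0] + B[0][2] = -4 + -2 = -6, A[2][1] + B[1][2] = -2 + -2 = -4, A[2][2] + B[2][2] = 0 + 8 = 8) = -6 (attained at k = 0)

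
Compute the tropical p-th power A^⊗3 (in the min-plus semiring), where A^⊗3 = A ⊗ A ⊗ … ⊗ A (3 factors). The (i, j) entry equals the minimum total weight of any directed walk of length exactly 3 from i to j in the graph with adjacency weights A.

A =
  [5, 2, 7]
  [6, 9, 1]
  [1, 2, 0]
A^⊗3 =
  [4, 5, 3]
  [2, 3, 1]
  [1, 2, 0]

Each entry (A^⊗3)_ij equals the minimum over all length-3 walks i = v_0 → v_1 → … → v_3 = j of Σ_t A[v_t][v_{t+1}]. For example, for (i, j) = (0, 2) we minimise over 9 possible intermediate vertex sequences; the minimum is 3, attained along the walk 0 → 1 → 2 → 2.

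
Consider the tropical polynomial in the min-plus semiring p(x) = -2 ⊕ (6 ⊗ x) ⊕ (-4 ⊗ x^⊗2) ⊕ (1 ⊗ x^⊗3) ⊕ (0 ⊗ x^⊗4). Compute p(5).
p(5) = -2

A tropical monomial a ⊗ x^⊗i evaluates to a + i · x. Evaluating each term at x = 5:
  Term 0 contributes -2 + 0 · 5 = -2
  Term 1 contributes 6 + 1 · 5 = 11
  Term 2 contributes -4 + 2 · 5 = 6
  Term 3 contributes 1 + 3 · 5 = 16
  Term 4 contributes 0 + 4 · 5 = 20
p(5) = ⊕ of these = min[-2, 11, 6, 16, 20] = -2.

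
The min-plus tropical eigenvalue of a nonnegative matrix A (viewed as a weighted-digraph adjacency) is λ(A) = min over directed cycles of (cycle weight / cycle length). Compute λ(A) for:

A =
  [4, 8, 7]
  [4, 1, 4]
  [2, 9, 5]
λ(A) = 1

Enumerate directed cycles and compute their means (weight / length). Sample:
  cycle 0 → 0: weight = 4, length = 1, mean = 4/1 ≈ 4.000
  cycle 1 → 1: weight = 1, length = 1, mean = 1/1 ≈ 1.000
  cycle 2 → 2: weight = 5, length = 1, mean = 5/1 ≈ 5.000
  cycle 0 → 1 → 0: weight = 12, length = 2, mean = 12/2 ≈ 6.000
  cycle 0 → 2 → 0: weight = 9, length = 2, mean = 9/2 ≈ 4.500
  cycle 1 → 0 → 1: weight = 12, length = 2, mean = 12/2 ≈ 6.000
Minimum mean = 1.000, attained e.g. along the cycle 1 → 1 with weight 1 and length 1. So λ(A) = 1/1 = 1.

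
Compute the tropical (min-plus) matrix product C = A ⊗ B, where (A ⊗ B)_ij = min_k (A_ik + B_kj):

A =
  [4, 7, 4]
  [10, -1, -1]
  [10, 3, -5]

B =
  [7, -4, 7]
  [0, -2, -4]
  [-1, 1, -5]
A ⊗ B =
  [3, 0, -1]
  [-2, -3, -6]
  [-6, -4, -10]

Apply the min-plus product entry-by-entry:
  C[0][0] = min over k of (A[0][0] + B[0][0] = 4 + 7 = 11, A[0][1] + B[1][0] = 7 + 0 = 7, A[0][2] + B[2][0] = 4 + -1 = 3) = 3 (attained at k = 2)
  C[0][1] = min over k of (A[0][0] + B[0][1] = 4 + -4 = 0, A[0][1] + B[1][1] = 7 + -2 = 5, A[0][2] + B[2][1] = 4 + 1 = 5) = 0 (attained at k = 0)
  C[0][2] = min over k of (A[0][0] + B[0][2] = 4 + 7 = 11, A[0][1] + B[1][2] = 7 + -4 = 3, A[0][2] + B[2][2] = 4 + -5 = -1) = -1 (attained at k = 2)
  C[1][0] = min over k of (A[1][0] + B[0][0] = 10 + 7 = 17, A[1][1] + B[1][0] = -1 + 0 = -1, A[1][2] + B[2][0] = -1 + -1 = -2) = -2 (attained at k = 2)
  C[1][1] = min over k of (A[1][0] + B[0][1] = 10 + -4 = 6, A[1][1] + B[1][1] = -1 + -2 = -3, A[1][2] + B[2][1] = -1 + 1 = 0) = -3 (attained at k = 1)
  C[1][2] = min over k of (A[1][0] + B[0][2] = 10 + 7 = 17, A[1][1] + B[1][2] = -1 + -4 = -5, A[1][2] + B[2][2] = -1 + -5 = -6) = -6 (attained at k = 2)
  C[2][0] = min over k of (A[2][0] + B[0][0] = 10 + 7 = 17, A[2][1] + B[1][0] = 3 + 0 = 3, A[2][2] + B[2][0] = -5 + -1 = -6) = -6 (attained at k = 2)
  C[2][1] = min over k of (A[2][0] + B[0][1] = 10 + -4 = 6, A[2][1] + B[1][1] = 3 + -2 = 1, A[2][2] + B[2][1] = -5 + 1 = -4) = -4 (attained at k = 2)
  C[2][2] = min over k of (A[2][0] + B[0][2] = 10 + 7 = 17, A[2][1] + B[1][2] = 3 + -4 = -1, A[2][2] + B[2][2] = -5 + -5 = -10) = -10 (attained at k = 2)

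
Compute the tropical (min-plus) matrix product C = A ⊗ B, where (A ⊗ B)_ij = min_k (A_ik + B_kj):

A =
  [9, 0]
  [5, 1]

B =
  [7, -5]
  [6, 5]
A ⊗ B =
  [6, 4]
  [7, 0]

Apply the min-plus product entry-by-entry:
  C[0][0] = min over k of (A[0][0] + B[0][0] = 9 + 7 = 16, A[0][1] + B[1][0] = 0 + 6 = 6) = 6 (attained at k = 1)
  C[0][1] = min over k of (A[0][0] + B[0][1] = 9 + -5 = 4, A[0][1] + B[1][1] = 0 + 5 = 5) = 4 (attained at k = 0)
  C[1][0] = min over k of (A[1][0] + B[0][0] = 5 + 7 = 12, A[1][1] + B[1][0] = 1 + 6 = 7) = 7 (attained at k = 1)
  C[1][1] = min over k of (A[1][0] + B[0][1] = 5 + -5 = 0, A[1][1] + B[1][1] = 1 + 5 = 6) = 0 (attained at k = 0)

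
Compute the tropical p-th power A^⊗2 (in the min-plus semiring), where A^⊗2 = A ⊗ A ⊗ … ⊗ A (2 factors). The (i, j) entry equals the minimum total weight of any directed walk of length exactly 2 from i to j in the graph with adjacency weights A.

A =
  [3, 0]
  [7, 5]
A^⊗2 =
  [6, 3]
  [10, 7]

Each entry (A^⊗2)_ij equals the minimum over all length-2 walks i = v_0 → v_1 → … → v_2 = j of Σ_t A[v_t][v_{t+1}]. For example, for (i, j) = (0, 1) we minimise over 2 possible intermediate vertex sequences; the minimum is 3, attained along the walk 0 → 0 → 1.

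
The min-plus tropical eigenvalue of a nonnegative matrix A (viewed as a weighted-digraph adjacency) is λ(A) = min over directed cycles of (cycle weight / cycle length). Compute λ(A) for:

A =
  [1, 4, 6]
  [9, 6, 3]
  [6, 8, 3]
λ(A) = 1

Enumerate directed cycles and compute their means (weight / length). Sample:
  cycle 0 → 0: weight = 1, length = 1, mean = 1/1 ≈ 1.000
  cycle 1 → 1: weight = 6, length = 1, mean = 6/1 ≈ 6.000
  cycle 2 → 2: weight = 3, length = 1, mean = 3/1 ≈ 3.000
  cycle 0 → 1 → 0: weight = 13, length = 2, mean = 13/2 ≈ 6.500
  cycle 0 → 2 → 0: weight = 12, length = 2, mean = 12/2 ≈ 6.000
  cycle 1 → 0 → 1: weight = 13, length = 2, mean = 13/2 ≈ 6.500
Minimum mean = 1.000, attained e.g. along the cycle 0 → 0 with weight 1 and length 1. So λ(A) = 1/1 = 1.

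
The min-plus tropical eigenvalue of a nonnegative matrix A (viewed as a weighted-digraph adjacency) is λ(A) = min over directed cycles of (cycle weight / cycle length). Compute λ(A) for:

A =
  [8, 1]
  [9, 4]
λ(A) = 4

Enumerate directed cycles and compute their means (weight / length). Sample:
  cycle 0 → 0: weight = 8, length = 1, mean = 8/1 ≈ 8.000
  cycle 1 → 1: weight = 4, length = 1, mean = 4/1 ≈ 4.000
  cycle 0 → 1 → 0: weight = 10, length = 2, mean = 10/2 ≈ 5.000
  cycle 1 → 0 → 1: weight = 10, length = 2, mean = 10/2 ≈ 5.000
Minimum mean = 4.000, attained e.g. along the cycle 1 → 1 with weight 4 and length 1. So λ(A) = 4/1 = 4.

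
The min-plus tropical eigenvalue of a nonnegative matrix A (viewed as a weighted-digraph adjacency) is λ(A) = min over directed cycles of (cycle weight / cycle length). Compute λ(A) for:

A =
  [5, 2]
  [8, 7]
λ(A) = 5

Enumerate directed cycles and compute their means (weight / length). Sample:
  cycle 0 → 0: weight = 5, length = 1, mean = 5/1 ≈ 5.000
  cycle 1 → 1: weight = 7, length = 1, mean = 7/1 ≈ 7.000
  cycle 0 → 1 → 0: weight = 10, length = 2, mean = 10/2 ≈ 5.000
  cycle 1 → 0 → 1: weight = 10, length = 2, mean = 10/2 ≈ 5.000
Minimum mean = 5.000, attained e.g. along the cycle 0 → 0 with weight 5 and length 1. So λ(A) = 5/1 = 5.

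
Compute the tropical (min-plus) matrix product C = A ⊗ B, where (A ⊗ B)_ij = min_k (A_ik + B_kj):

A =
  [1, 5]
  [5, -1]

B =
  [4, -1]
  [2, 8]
A ⊗ B =
  [5, 0]
  [1, 4]

Apply the min-plus product entry-by-entry:
  C[0][0] = min over k of (A[0][0] + B[0][0] = 1 + 4 = 5, A[0][1] + B[1][0] = 5 + 2 = 7) = 5 (attained at k = 0)
  C[0][1] = min over k of (A[0][0] + B[0][1] = 1 + -1 = 0, A[0][1] + B[1][1] = 5 + 8 = 13) = 0 (attained at k = 0)
  C[1][0] = min over k of (A[1][0] + B[0][0] = 5 + 4 = 9, A[1][1] + B[1][0] = -1 + 2 = 1) = 1 (attained at k = 1)
  C[1][1] = min over k of (A[1][0] + B[0][1] = 5 + -1 = 4, A[1][1] + B[1][1] = -1 + 8 = 7) = 4 (attained at k = 0)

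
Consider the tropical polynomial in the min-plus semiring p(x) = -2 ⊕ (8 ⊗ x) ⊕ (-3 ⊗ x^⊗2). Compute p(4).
p(4) = -2

A tropical monomial a ⊗ x^⊗i evaluates to a + i · x. Evaluating each term at x = 4:
  Term 0 contributes -2 + 0 · 4 = -2
  Term 1 contributes 8 + 1 · 4 = 12
  Term 2 contributes -3 + 2 · 4 = 5
p(4) = ⊕ of these = min[-2, 12, 5] = -2.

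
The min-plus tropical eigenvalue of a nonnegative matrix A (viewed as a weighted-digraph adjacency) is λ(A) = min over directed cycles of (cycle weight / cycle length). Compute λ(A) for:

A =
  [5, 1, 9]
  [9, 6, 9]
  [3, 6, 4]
λ(A) = 4

Enumerate directed cycles and compute their means (weight / length). Sample:
  cycle 0 → 0: weight = 5, length = 1, mean = 5/1 ≈ 5.000
  cycle 1 → 1: weight = 6, length = 1, mean = 6/1 ≈ 6.000
  cycle 2 → 2: weight = 4, length = 1, mean = 4/1 ≈ 4.000
  cycle 0 → 1 → 0: weight = 10, length = 2, mean = 10/2 ≈ 5.000
  cycle 0 → 2 → 0: weight = 12, length = 2, mean = 12/2 ≈ 6.000
  cycle 1 → 0 → 1: weight = 10, length = 2, mean = 10/2 ≈ 5.000
Minimum mean = 4.000, attained e.g. along the cycle 2 → 2 with weight 4 and length 1. So λ(A) = 4/1 = 4.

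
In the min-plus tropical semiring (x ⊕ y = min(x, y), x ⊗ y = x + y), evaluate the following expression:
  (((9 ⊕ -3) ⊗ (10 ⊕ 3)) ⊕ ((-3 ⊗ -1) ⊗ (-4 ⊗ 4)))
(((9 ⊕ -3) ⊗ (10 ⊕ 3)) ⊕ ((-3 ⊗ -1) ⊗ (-4 ⊗ 4))) = -4

Expand innermost to outermost. Recall ⊕ takes the minimum of its arguments and ⊗ takes their sum. Working out the expression (((9 ⊕ -3) ⊗ (10 ⊕ 3)) ⊕ ((-3 ⊗ -1) ⊗ (-4 ⊗ 4))) gives -4.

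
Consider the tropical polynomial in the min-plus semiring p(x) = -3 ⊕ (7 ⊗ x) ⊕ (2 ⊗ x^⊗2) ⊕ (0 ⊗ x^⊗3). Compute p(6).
p(6) = -3

A tropical monomial a ⊗ x^⊗i evaluates to a + i · x. Evaluating each term at x = 6:
  Term 0 contributes -3 + 0 · 6 = -3
  Term 1 contributes 7 + 1 · 6 = 13
  Term 2 contributes 2 + 2 · 6 = 14
  Term 3 contributes 0 + 3 · 6 = 18
p(6) = ⊕ of these = min[-3, 13, 14, 18] = -3.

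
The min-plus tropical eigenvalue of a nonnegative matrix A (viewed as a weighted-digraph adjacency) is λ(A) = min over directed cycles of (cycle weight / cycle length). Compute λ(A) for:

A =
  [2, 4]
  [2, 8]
λ(A) = 2

Enumerate directed cycles and compute their means (weight / length). Sample:
  cycle 0 → 0: weight = 2, length = 1, mean = 2/1 ≈ 2.000
  cycle 1 → 1: weight = 8, length = 1, mean = 8/1 ≈ 8.000
  cycle 0 → 1 → 0: weight = 6, length = 2, mean = 6/2 ≈ 3.000
  cycle 1 → 0 → 1: weight = 6, length = 2, mean = 6/2 ≈ 3.000
Minimum mean = 2.000, attained e.g. along the cycle 0 → 0 with weight 2 and length 1. So λ(A) = 2/1 = 2.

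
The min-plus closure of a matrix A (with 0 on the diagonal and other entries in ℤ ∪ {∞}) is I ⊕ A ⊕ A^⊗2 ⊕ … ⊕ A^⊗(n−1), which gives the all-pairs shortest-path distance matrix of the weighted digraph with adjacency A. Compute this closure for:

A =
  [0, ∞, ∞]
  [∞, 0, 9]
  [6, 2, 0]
Closure =
  [0, ∞, ∞]
  [15, 0, 9]
  [6, 2, 0]

This is the Floyd-Warshall all-pairs shortest-path computation. For each intermediate vertex k = 0, 1, …, 2, update dist[i][j] ← min(dist[i][j], dist[i][k] + dist[k][j]). The final matrix gives, for each (i, j), the minimum total weight of any directed path from i to j (possibly empty when i = j).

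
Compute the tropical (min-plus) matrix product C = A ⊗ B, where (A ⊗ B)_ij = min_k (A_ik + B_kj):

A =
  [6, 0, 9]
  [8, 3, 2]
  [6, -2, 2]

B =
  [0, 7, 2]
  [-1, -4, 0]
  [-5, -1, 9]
A ⊗ B =
  [-1, -4, 0]
  [-3, -1, 3]
  [-3, -6, -2]

Apply the min-plus product entry-by-entry:
  C[0][0] = min over k of (A[0][0] + B[0][0] = 6 + 0 = 6, A[0][1] + B[1][0] = 0 + -1 = -1, A[0][2] + B[2][0] = 9 + -5 = 4) = -1 (attained at k = 1)
  C[0][1] = min over k of (A[0][0] + B[0][1] = 6 + 7 = 13, A[0][1] + B[1][1] = 0 + -4 = -4, A[0][2] + B[2][1] = 9 + -1 = 8) = -4 (attained at k = 1)
  C[0][2] = min over k of (A[0][0] + B[0][2] = 6 + 2 = 8, A[0][1] + B[1][2] = 0 + 0 = 0, A[0][2] + B[2][2] = 9 + 9 = 18) = 0 (attained at k = 1)
  C[1][0] = min over k of (A[1][0] + B[0][0] = 8 + 0 = 8, A[1][1] + B[1][0] = 3 + -1 = 2, A[1][2] + B[2][0] = 2 + -5 = -3) = -3 (attained at k = 2)
  C[1][1] = min over k of (A[1][0] + B[0][1] = 8 + 7 = 15, A[1][1] + B[1][1] = 3 + -4 = -1, A[1][2] + B[2][1] = 2 + -1 = 1) = -1 (attained at k = 1)
  C[1][2] = min over k of (A[1][0] + B[0][2] = 8 + 2 = 10, A[1][1] + B[1][2] = 3 + 0 = 3, A[1][2] + B[2][2] = 2 + 9 = 11) = 3 (attained at k = 1)
  C[2][0] = min over k of (A[2][0] + B[0][0] = 6 + 0 = 6, A[2][1] + B[1][0] = -2 + -1 = -3, A[2][2] + B[2][0] = 2 + -5 = -3) = -3 (attained at k = 1)
  C[2][1] = min over k of (A[2][0] + B[0][1] = 6 + 7 = 13, A[2][1] + B[1][1] = -2 + -4 = -6, A[2][2] + B[2][1] = 2 + -1 = 1) = -6 (attained at k = 1)
  C[2][2] = min over k of (A[2][0] + B[0][2] = 6 + 2 = 8, A[2][1] + B[1][2] = -2 + 0 = -2, A[2][2] + B[2][2] = 2 + 9 = 11) = -2 (attained at k = 1)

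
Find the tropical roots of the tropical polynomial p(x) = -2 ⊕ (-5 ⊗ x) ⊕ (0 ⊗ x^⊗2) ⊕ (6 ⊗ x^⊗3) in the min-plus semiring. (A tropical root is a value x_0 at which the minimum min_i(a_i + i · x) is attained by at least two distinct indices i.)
Roots: {-6, -5, 3}

Each tropical root is a break point of the lower envelope of the lines y = a_i + i · x (there are 4 lines, with slopes 0, 1, ..., 3). Only the lines that attain the minimum somewhere contribute to roots; other lines are dominated. Here the surviving (envelope) indices are i = 3, i = 2, i = 1, i = 0.
Intersections between consecutive envelope lines give the roots: for adjacent envelope indices i < j the intersection is x = (a_i − a_j) / (j − i). Reading off the sorted break points: {-6, -5, 3}.
Verification: at each break x_0, at least two indices attain the minimum of min_i(a_i + i · x_0).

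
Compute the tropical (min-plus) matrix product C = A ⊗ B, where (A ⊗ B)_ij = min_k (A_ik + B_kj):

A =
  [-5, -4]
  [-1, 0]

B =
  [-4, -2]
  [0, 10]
A ⊗ B =
  [-9, -7]
  [-5, -3]

Apply the min-plus product entry-by-entry:
  C[0][0] = min over k of (A[0][0] + B[0][0] = -5 + -4 = -9, A[0][1] + B[1][0] = -4 + 0 = -4) = -9 (attained at k = 0)
  C[0][1] = min over k of (A[0][0] + B[0][1] = -5 + -2 = -7, A[0][1] + B[1][1] = -4 + 10 = 6) = -7 (attained at k = 0)
  C[1][0] = min over k of (A[1][0] + B[0][0] = -1 + -4 = -5, A[1][1] + B[1][0] = 0 + 0 = 0) = -5 (attained at k = 0)
  C[1][1] = min over k of (A[1][0] + B[0][1] = -1 + -2 = -3, A[1][1] + B[1][1] = 0 + 10 = 10) = -3 (attained at k = 0)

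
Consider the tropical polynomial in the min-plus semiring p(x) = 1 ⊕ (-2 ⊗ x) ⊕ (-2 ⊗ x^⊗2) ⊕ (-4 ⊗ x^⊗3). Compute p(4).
p(4) = 1

A tropical monomial a ⊗ x^⊗i evaluates to a + i · x. Evaluating each term at x = 4:
  Term 0 contributes 1 + 0 · 4 = 1
  Term 1 contributes -2 + 1 · 4 = 2
  Term 2 contributes -2 + 2 · 4 = 6
  Term 3 contributes -4 + 3 · 4 = 8
p(4) = ⊕ of these = min[1, 2, 6, 8] = 1.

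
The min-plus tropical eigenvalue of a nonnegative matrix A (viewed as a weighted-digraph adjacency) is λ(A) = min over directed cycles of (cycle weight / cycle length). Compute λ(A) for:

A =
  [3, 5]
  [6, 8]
λ(A) = 3

Enumerate directed cycles and compute their means (weight / length). Sample:
  cycle 0 → 0: weight = 3, length = 1, mean = 3/1 ≈ 3.000
  cycle 1 → 1: weight = 8, length = 1, mean = 8/1 ≈ 8.000
  cycle 0 → 1 → 0: weight = 11, length = 2, mean = 11/2 ≈ 5.500
  cycle 1 → 0 → 1: weight = 11, length = 2, mean = 11/2 ≈ 5.500
Minimum mean = 3.000, attained e.g. along the cycle 0 → 0 with weight 3 and length 1. So λ(A) = 3/1 = 3.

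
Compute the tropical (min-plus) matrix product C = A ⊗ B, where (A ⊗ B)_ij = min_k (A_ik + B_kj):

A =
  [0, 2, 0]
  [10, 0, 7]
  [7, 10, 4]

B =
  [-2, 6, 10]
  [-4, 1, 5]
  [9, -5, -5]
A ⊗ B =
  [-2, -5, -5]
  [-4, 1, 2]
  [5, -1, -1]

Apply the min-plus product entry-by-entry:
  C[0][0] = min over k of (A[0][0] + B[0][0] = 0 + -2 = -2, A[0][1] + B[1][0] = 2 + -4 = -2, A[0][2] + B[2][0] = 0 + 9 = 9) = -2 (attained at k = 0)
  C[0][1] = min over k of (A[0][0] + B[0][1] = 0 + 6 = 6, A[0][1] + B[1][1] = 2 + 1 = 3, A[0][2] + B[2][1] = 0 + -5 = -5) = -5 (attained at k = 2)
  C[0][2] = min over k of (A[0][0] + B[0][2] = 0 + 10 = 10, A[0][1] + B[1][2] = 2 + 5 = 7, A[0][2] + B[2][2] = 0 + -5 = -5) = -5 (attained at k = 2)
  C[1][0] = min over k of (A[1][0] + B[0][0] = 10 + -2 = 8, A[1][1] + B[1][0] = 0 + -4 = -4, A[1][2] + B[2][0] = 7 + 9 = 16) = -4 (attained at k = 1)
  C[1][1] = min over k of (A[1][0] + B[0][1] = 10 + 6 = 16, A[1][1] + B[1][1] = 0 + 1 = 1, A[1][2] + B[2][1] = 7 + -5 = 2) = 1 (attained at k = 1)
  C[1][2] = min over k of (A[1][0] + B[0][2] = 10 + 10 = 20, A[1][1] + B[1][2] = 0 + 5 = 5, A[1][2] + B[2][2] = 7 + -5 = 2) = 2 (attained at k = 2)
  C[2][0] = min over k of (A[2][0] + B[0][0] = 7 + -2 = 5, A[2][1] + B[1][0] = 10 + -4 = 6, A[2][2] + B[2][0] = 4 + 9 = 13) = 5 (attained at k = 0)
  C[2][1] = min over k of (A[2][0] + B[0][1] = 7 + 6 = 13, A[2][1] + B[1][1] = 10 + 1 = 11, A[2][2] + B[2][1] = 4 + -5 = -1) = -1 (attained at k = 2)
  C[2][2] = min over k of (A[2][0] + B[0][2] = 7 + 10 = 17, A[2][1] + B[1][2] = 10 + 5 = 15, A[2][2] + B[2][2] = 4 + -5 = -1) = -1 (attained at k = 2)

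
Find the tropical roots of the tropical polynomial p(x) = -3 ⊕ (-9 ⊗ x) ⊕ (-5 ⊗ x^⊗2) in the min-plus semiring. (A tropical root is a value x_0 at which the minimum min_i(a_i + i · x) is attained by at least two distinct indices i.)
Roots: {-4, 6}

Each tropical root is a break point of the lower envelope of the lines y = a_i + i · x (there are 3 lines, with slopes 0, 1, ..., 2). Only the lines that attain the minimum somewhere contribute to roots; other lines are dominated. Here the surviving (envelope) indices are i = 2, i = 1, i = 0.
Intersections between consecutive envelope lines give the roots: for adjacent envelope indices i < j the intersection is x = (a_i − a_j) / (j − i). Reading off the sorted break points: {-4, 6}.
Verification: at each break x_0, at least two indices attain the minimum of min_i(a_i + i · x_0).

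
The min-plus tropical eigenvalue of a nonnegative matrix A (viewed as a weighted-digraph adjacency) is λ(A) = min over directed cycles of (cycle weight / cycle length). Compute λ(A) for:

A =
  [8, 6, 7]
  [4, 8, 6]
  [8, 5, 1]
λ(A) = 1

Enumerate directed cycles and compute their means (weight / length). Sample:
  cycle 0 → 0: weight = 8, length = 1, mean = 8/1 ≈ 8.000
  cycle 1 → 1: weight = 8, length = 1, mean = 8/1 ≈ 8.000
  cycle 2 → 2: weight = 1, length = 1, mean = 1/1 ≈ 1.000
  cycle 0 → 1 → 0: weight = 10, length = 2, mean = 10/2 ≈ 5.000
  cycle 0 → 2 → 0: weight = 15, length = 2, mean = 15/2 ≈ 7.500
  cycle 1 → 0 → 1: weight = 10, length = 2, mean = 10/2 ≈ 5.000
Minimum mean = 1.000, attained e.g. along the cycle 2 → 2 with weight 1 and length 1. So λ(A) = 1/1 = 1.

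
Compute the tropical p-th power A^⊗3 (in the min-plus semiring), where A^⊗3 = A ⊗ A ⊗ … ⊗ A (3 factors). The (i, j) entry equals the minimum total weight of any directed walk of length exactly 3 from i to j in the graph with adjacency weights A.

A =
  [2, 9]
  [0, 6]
A^⊗3 =
  [6, 13]
  [4, 11]

Each entry (A^⊗3)_ij equals the minimum over all length-3 walks i = v_0 → v_1 → … → v_3 = j of Σ_t A[v_t][v_{t+1}]. For example, for (i, j) = (0, 1) we minimise over 4 possible intermediate vertex sequences; the minimum is 13, attained along the walk 0 → 0 → 0 → 1.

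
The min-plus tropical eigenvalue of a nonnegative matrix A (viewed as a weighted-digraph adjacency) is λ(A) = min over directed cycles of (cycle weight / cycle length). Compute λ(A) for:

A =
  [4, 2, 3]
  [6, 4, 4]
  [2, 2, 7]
λ(A) = 5/2

Enumerate directed cycles and compute their means (weight / length). Sample:
  cycle 0 → 0: weight = 4, length = 1, mean = 4/1 ≈ 4.000
  cycle 1 → 1: weight = 4, length = 1, mean = 4/1 ≈ 4.000
  cycle 2 → 2: weight = 7, length = 1, mean = 7/1 ≈ 7.000
  cycle 0 → 1 → 0: weight = 8, length = 2, mean = 8/2 ≈ 4.000
  cycle 0 → 2 → 0: weight = 5, length = 2, mean = 5/2 ≈ 2.500
  cycle 1 → 0 → 1: weight = 8, length = 2, mean = 8/2 ≈ 4.000
Minimum mean = 2.500, attained e.g. along the cycle 0 → 2 → 0 with weight 5 and length 2. So λ(A) = 5/2 = 5/2.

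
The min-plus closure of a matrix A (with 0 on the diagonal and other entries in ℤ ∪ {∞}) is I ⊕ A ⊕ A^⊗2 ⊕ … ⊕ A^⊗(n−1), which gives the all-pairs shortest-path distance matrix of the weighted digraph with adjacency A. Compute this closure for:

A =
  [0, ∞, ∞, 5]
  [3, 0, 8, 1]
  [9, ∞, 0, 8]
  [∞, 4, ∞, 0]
Closure =
  [0, 9, 17, 5]
  [3, 0, 8, 1]
  [9, 12, 0, 8]
  [7, 4, 12, 0]

This is the Floyd-Warshall all-pairs shortest-path computation. For each intermediate vertex k = 0, 1, …, 3, update dist[i][j] ← min(dist[i][j], dist[i][k] + dist[k][j]). The final matrix gives, for each (i, j), the minimum total weight of any directed path from i to j (possibly empty when i = j).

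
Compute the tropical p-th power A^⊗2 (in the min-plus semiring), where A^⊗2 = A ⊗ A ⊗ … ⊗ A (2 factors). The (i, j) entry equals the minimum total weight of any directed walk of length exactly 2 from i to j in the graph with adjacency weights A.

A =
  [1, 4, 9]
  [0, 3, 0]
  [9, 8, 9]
A^⊗2 =
  [2, 5, 4]
  [1, 4, 3]
  [8, 11, 8]

Each entry (A^⊗2)_ij equals the minimum over all length-2 walks i = v_0 → v_1 → … → v_2 = j of Σ_t A[v_t][v_{t+1}]. For example, for (i, j) = (0, 2) we minimise over 3 possible intermediate vertex sequences; the minimum is 4, attained along the walk 0 → 1 → 2.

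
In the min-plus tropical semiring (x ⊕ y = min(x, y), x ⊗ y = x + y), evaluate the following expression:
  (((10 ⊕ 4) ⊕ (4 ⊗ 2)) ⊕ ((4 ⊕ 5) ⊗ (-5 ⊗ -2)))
(((10 ⊕ 4) ⊕ (4 ⊗ 2)) ⊕ ((4 ⊕ 5) ⊗ (-5 ⊗ -2))) = -3

Expand innermost to outermost. Recall ⊕ takes the minimum of its arguments and ⊗ takes their sum. Working out the expression (((10 ⊕ 4) ⊕ (4 ⊗ 2)) ⊕ ((4 ⊕ 5) ⊗ (-5 ⊗ -2))) gives -3.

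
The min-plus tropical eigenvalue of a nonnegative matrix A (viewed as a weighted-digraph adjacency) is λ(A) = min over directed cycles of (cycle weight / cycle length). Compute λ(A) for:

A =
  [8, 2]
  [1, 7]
λ(A) = 3/2

Enumerate directed cycles and compute their means (weight / length). Sample:
  cycle 0 → 0: weight = 8, length = 1, mean = 8/1 ≈ 8.000
  cycle 1 → 1: weight = 7, length = 1, mean = 7/1 ≈ 7.000
  cycle 0 → 1 → 0: weight = 3, length = 2, mean = 3/2 ≈ 1.500
  cycle 1 → 0 → 1: weight = 3, length = 2, mean = 3/2 ≈ 1.500
Minimum mean = 1.500, attained e.g. along the cycle 0 → 1 → 0 with weight 3 and length 2. So λ(A) = 3/2 = 3/2.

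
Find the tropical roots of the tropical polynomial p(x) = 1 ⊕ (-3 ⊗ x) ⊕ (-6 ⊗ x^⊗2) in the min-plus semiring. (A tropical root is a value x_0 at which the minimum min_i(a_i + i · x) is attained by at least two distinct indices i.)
Roots: {3, 4}

Each tropical root is a break point of the lower envelope of the lines y = a_i + i · x (there are 3 lines, with slopes 0, 1, ..., 2). Only the lines that attain the minimum somewhere contribute to roots; other lines are dominated. Here the surviving (envelope) indices are i = 2, i = 1, i = 0.
Intersections between consecutive envelope lines give the roots: for adjacent envelope indices i < j the intersection is x = (a_i − a_j) / (j − i). Reading off the sorted break points: {3, 4}.
Verification: at each break x_0, at least two indices attain the minimum of min_i(a_i + i · x_0).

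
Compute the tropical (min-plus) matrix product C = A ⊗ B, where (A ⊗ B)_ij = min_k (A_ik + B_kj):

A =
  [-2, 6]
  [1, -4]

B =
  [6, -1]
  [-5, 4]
A ⊗ B =
  [1, -3]
  [-9, 0]

Apply the min-plus product entry-by-entry:
  C[0][0] = min over k of (A[0][0] + B[0][0] = -2 + 6 = 4, A[0][1] + B[1][0] = 6 + -5 = 1) = 1 (attained at k = 1)
  C[0][1] = min over k of (A[0][0] + B[0][1] = -2 + -1 = -3, A[0][1] + B[1][1] = 6 + 4 = 10) = -3 (attained at k = 0)
  C[1][0] = min over k of (A[1][0] + B[0][0] = 1 + 6 = 7, A[1][1] + B[1][0] = -4 + -5 = -9) = -9 (attained at k = 1)
  C[1][1] = min over k of (A[1][0] + B[0][1] = 1 + -1 = 0, A[1][1] + B[1][1] = -4 + 4 = 0) = 0 (attained at k = 0)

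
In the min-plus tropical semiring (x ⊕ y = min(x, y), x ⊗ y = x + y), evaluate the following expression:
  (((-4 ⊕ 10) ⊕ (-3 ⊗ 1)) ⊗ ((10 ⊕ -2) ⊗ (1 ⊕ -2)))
(((-4 ⊕ 10) ⊕ (-3 ⊗ 1)) ⊗ ((10 ⊕ -2) ⊗ (1 ⊕ -2))) = -8

Expand innermost to outermost. Recall ⊕ takes the minimum of its arguments and ⊗ takes their sum. Working out the expression (((-4 ⊕ 10) ⊕ (-3 ⊗ 1)) ⊗ ((10 ⊕ -2) ⊗ (1 ⊕ -2))) gives -8.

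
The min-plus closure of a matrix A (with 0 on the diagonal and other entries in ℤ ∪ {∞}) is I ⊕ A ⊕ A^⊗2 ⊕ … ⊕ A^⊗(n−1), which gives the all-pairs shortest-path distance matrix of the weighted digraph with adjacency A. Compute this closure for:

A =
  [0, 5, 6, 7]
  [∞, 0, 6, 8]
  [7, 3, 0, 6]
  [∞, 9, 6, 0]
Closure =
  [0, 5, 6, 7]
  [13, 0, 6, 8]
  [7, 3, 0, 6]
  [13, 9, 6, 0]

This is the Floyd-Warshall all-pairs shortest-path computation. For each intermediate vertex k = 0, 1, …, 3, update dist[i][j] ← min(dist[i][j], dist[i][k] + dist[k][j]). The final matrix gives, for each (i, j), the minimum total weight of any directed path from i to j (possibly empty when i = j).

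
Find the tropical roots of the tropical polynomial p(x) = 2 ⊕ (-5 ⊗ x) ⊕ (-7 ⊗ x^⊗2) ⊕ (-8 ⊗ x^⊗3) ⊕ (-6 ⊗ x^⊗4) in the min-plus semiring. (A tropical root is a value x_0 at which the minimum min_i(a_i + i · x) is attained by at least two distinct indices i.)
Roots: {-2, 1, 2, 7}

Each tropical root is a break point of the lower envelope of the lines y = a_i + i · x (there are 5 lines, with slopes 0, 1, ..., 4). Only the lines that attain the minimum somewhere contribute to roots; other lines are dominated. Here the surviving (envelope) indices are i = 4, i = 3, i = 2, i = 1, i = 0.
Intersections between consecutive envelope lines give the roots: for adjacent envelope indices i < j the intersection is x = (a_i − a_j) / (j − i). Reading off the sorted break points: {-2, 1, 2, 7}.
Verification: at each break x_0, at least two indices attain the minimum of min_i(a_i + i · x_0).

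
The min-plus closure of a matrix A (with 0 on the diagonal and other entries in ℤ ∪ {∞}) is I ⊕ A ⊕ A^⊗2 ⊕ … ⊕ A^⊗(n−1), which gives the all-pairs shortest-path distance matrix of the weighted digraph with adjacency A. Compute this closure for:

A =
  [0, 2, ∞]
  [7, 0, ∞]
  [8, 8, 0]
Closure =
  [0, 2, ∞]
  [7, 0, ∞]
  [8, 8, 0]

This is the Floyd-Warshall all-pairs shortest-path computation. For each intermediate vertex k = 0, 1, …, 2, update dist[i][j] ← min(dist[i][j], dist[i][k] + dist[k][j]). The final matrix gives, for each (i, j), the minimum total weight of any directed path from i to j (possibly empty when i = j).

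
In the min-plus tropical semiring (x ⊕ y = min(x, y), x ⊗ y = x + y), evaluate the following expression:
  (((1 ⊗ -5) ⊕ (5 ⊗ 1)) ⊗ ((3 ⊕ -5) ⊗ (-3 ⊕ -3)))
(((1 ⊗ -5) ⊕ (5 ⊗ 1)) ⊗ ((3 ⊕ -5) ⊗ (-3 ⊕ -3))) = -12

Expand innermost to outermost. Recall ⊕ takes the minimum of its arguments and ⊗ takes their sum. Working out the expression (((1 ⊗ -5) ⊕ (5 ⊗ 1)) ⊗ ((3 ⊕ -5) ⊗ (-3 ⊕ -3))) gives -12.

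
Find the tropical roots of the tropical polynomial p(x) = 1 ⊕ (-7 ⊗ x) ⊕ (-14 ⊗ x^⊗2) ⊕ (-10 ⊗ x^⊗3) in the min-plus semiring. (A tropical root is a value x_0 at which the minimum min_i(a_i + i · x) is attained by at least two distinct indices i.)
Roots: {-4, 7, 8}

Each tropical root is a break point of the lower envelope of the lines y = a_i + i · x (there are 4 lines, with slopes 0, 1, ..., 3). Only the lines that attain the minimum somewhere contribute to roots; other lines are dominated. Here the surviving (envelope) indices are i = 3, i = 2, i = 1, i = 0.
Intersections between consecutive envelope lines give the roots: for adjacent envelope indices i < j the intersection is x = (a_i − a_j) / (j − i). Reading off the sorted break points: {-4, 7, 8}.
Verification: at each break x_0, at least two indices attain the minimum of min_i(a_i + i · x_0).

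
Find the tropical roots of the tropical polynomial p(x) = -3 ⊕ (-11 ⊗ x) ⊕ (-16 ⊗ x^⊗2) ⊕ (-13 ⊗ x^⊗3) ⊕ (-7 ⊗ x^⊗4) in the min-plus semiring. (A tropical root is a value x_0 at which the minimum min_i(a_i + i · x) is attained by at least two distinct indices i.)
Roots: {-6, -3, 5, 8}

Each tropical root is a break point of the lower envelope of the lines y = a_i + i · x (there are 5 lines, with slopes 0, 1, ..., 4). Only the lines that attain the minimum somewhere contribute to roots; other lines are dominated. Here the surviving (envelope) indices are i = 4, i = 3, i = 2, i = 1, i = 0.
Intersections between consecutive envelope lines give the roots: for adjacent envelope indices i < j the intersection is x = (a_i − a_j) / (j − i). Reading off the sorted break points: {-6, -3, 5, 8}.
Verification: at each break x_0, at least two indices attain the minimum of min_i(a_i + i · x_0).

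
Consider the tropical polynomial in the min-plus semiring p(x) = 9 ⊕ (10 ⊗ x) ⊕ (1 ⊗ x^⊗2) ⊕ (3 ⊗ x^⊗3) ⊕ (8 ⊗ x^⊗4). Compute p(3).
p(3) = 7

A tropical monomial a ⊗ x^⊗i evaluates to a + i · x. Evaluating each term at x = 3:
  Term 0 contributes 9 + 0 · 3 = 9
  Term 1 contributes 10 + 1 · 3 = 13
  Term 2 contributes 1 + 2 · 3 = 7
  Term 3 contributes 3 + 3 · 3 = 12
  Term 4 contributes 8 + 4 · 3 = 20
p(3) = ⊕ of these = min[9, 13, 7, 12, 20] = 7.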